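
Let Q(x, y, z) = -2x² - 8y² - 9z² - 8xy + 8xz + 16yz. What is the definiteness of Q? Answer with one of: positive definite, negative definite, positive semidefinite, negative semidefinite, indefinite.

negative semidefinite

The symmetric matrix is A = [[-2, -4, 4], [-4, -8, 8], [4, 8, -9]].
Row-reducing A symmetrically gives the diagonal entries -2, 0, -1.
Counting signs: 2 negative, 1 zero.
Hence Q is negative semidefinite.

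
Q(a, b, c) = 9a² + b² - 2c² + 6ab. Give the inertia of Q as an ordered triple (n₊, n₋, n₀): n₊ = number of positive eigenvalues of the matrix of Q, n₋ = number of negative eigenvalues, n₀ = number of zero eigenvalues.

Write A = [[9, 3, 0], [3, 1, 0], [0, 0, -2]].
Congruent diagonalization of A (simultaneous row and column reduction) yields pivots 9, 0, -2.
That gives 1 positive, 1 negative, 1 zero pivots.

(1, 1, 1)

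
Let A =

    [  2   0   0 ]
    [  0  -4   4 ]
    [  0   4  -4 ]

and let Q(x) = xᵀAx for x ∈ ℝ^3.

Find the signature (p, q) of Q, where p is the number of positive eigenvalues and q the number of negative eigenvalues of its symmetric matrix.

(1, 1)

Row-reducing A symmetrically gives the diagonal entries 2, -4, 0.
That gives 1 positive, 1 negative, 1 zero pivots.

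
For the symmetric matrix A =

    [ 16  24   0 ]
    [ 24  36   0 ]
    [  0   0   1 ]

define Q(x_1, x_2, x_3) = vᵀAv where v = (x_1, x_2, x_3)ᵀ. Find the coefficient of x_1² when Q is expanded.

The coefficient of x_1² is the diagonal entry A[1,1] = 16.

16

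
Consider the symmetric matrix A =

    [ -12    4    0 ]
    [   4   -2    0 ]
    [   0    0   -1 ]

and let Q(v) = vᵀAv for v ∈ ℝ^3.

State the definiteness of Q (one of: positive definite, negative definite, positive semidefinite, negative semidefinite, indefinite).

Row-reducing A symmetrically gives the diagonal entries -12, -2/3, -1.
Counting signs: 3 negative.
Hence Q is negative definite.

negative definite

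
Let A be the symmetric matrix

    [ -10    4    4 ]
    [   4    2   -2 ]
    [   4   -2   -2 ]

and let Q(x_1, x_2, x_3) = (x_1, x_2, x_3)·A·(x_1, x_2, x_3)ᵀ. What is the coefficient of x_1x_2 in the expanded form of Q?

8

The coefficient of x_1x_2 is A[1,2] + A[2,1] = 2·4 = 8.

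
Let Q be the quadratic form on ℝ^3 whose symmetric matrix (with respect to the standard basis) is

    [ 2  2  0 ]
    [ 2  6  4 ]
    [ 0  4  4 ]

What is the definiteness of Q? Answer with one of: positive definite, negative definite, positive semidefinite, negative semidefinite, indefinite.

Congruent diagonalization of A (simultaneous row and column reduction) yields pivots 2, 4, 0.
So there are 2 positive, 1 zero pivots.
Hence Q is positive semidefinite.

positive semidefinite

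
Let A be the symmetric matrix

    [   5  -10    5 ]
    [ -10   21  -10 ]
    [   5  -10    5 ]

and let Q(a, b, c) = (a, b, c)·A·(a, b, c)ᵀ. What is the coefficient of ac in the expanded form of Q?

The coefficient of ac is A[1,3] + A[3,1] = 2·5 = 10.

10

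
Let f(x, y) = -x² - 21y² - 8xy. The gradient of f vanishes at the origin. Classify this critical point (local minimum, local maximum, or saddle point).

The Hessian at the origin is H = [[-2, -8], [-8, -42]].
det H = -2·-42 − (-8)² = 20 > 0 and H[1,1] = -2 < 0, so H is negative definite.
Therefore the origin is a local maximum.

local maximum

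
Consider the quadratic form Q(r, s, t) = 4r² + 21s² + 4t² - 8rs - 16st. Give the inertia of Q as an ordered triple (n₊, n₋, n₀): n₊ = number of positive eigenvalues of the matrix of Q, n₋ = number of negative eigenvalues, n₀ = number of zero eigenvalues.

(3, 0, 0)

The associated matrix is A = [[4, -4, 0], [-4, 21, -8], [0, -8, 4]].
Row-reducing A symmetrically gives the diagonal entries 4, 17, 4/17.
Counting signs: 3 positive.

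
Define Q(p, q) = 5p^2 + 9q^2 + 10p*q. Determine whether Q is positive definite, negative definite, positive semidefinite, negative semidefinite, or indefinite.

positive definite

The symmetric matrix of Q is A = [[5, 5], [5, 9]].
Leading principal minors: Δ_1 = 5, Δ_2 = 20.
All leading principal minors are positive, so by Sylvester's criterion Q is positive definite.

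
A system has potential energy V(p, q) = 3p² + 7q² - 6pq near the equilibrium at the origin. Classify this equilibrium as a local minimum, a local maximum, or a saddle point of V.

local minimum

The Hessian at the origin is H = [[6, -6], [-6, 14]].
det H = 6·14 − (-6)² = 48 > 0 and H[1,1] = 6 > 0, so H is positive definite.
Therefore the origin is a local minimum.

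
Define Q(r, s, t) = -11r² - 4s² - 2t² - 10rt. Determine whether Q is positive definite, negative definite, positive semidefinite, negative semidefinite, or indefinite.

The symmetric matrix is A = [[-11, 0, -5], [0, -4, 0], [-5, 0, -2]].
Row-reducing A symmetrically gives the diagonal entries -11, -4, 3/11.
So there are 1 positive, 2 negative pivots.
Hence Q is indefinite.

indefinite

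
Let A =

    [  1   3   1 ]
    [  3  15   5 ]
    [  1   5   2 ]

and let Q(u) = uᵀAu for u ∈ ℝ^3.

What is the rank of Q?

Row-reducing A symmetrically gives the diagonal entries 1, 6, 1/3.
Counting signs: 3 positive.
The rank is the number of nonzero pivots: 3.

3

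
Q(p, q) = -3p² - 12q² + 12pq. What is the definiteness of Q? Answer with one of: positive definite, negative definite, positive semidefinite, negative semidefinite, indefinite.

The symmetric matrix is A = [[-3, 6], [6, -12]].
Applying the same elementary operations to the rows and columns of A produces a congruent diagonal matrix with entries -3, 0.
Counting signs: 1 negative, 1 zero.
Hence Q is negative semidefinite.

negative semidefinite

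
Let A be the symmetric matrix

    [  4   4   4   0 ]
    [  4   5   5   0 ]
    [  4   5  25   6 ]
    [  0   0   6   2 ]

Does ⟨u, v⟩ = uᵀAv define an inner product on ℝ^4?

Congruent diagonalization of A (simultaneous row and column reduction) yields pivots 4, 1, 20, 1/5.
That gives 4 positive pivots.
Hence Q is positive definite.
⟨·,·⟩ is an inner product exactly when A is positive definite.

yes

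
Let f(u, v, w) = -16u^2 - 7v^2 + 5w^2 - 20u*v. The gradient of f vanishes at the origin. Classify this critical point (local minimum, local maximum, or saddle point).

The Hessian at the origin is H = [[-32, -20, 0], [-20, -14, 0], [0, 0, 10]].
Symmetric row and column elimination reduces H to a congruent diagonal form with pivots -32, -3/2, 10.
That gives 1 positive, 2 negative pivots.
H is indefinite, so the origin is a saddle point.

saddle point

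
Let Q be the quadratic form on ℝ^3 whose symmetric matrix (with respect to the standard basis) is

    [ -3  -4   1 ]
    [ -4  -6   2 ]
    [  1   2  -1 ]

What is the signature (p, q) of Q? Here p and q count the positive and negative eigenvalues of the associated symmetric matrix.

(0, 2)

Congruent diagonalization of A (simultaneous row and column reduction) yields pivots -3, -2/3, 0.
Counting signs: 2 negative, 1 zero.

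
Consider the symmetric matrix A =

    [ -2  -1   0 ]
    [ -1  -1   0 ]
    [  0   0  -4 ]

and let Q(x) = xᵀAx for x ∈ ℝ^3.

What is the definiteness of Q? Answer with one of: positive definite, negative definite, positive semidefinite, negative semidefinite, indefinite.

Leading principal minors: Δ_1 = -2, Δ_2 = 1, Δ_3 = -4.
The signs alternate starting with Δ_1 < 0, so by Sylvester's criterion Q is negative definite.

negative definite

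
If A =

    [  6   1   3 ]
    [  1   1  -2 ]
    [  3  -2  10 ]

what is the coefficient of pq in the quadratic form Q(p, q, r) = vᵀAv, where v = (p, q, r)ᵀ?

The coefficient of pq is A[1,2] + A[2,1] = 2·1 = 2.

2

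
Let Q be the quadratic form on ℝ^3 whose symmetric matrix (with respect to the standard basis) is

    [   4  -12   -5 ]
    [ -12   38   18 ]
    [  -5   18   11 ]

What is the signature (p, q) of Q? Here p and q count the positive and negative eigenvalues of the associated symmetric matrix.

(3, 0)

Applying the same elementary operations to the rows and columns of A produces a congruent diagonal matrix with entries 4, 2, 1/4.
That gives 3 positive pivots.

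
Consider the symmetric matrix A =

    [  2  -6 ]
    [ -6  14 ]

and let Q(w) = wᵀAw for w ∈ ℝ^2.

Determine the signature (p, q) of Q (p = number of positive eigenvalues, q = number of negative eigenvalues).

Applying the same elementary operations to the rows and columns of A produces a congruent diagonal matrix with entries 2, -4.
So there are 1 positive, 1 negative pivots.

(1, 1)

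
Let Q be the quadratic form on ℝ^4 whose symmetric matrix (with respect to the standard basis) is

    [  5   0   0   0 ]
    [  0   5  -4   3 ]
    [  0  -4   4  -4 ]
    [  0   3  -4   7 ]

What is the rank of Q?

4

Row-reducing A symmetrically gives the diagonal entries 5, 5, 4/5, 2.
That gives 4 positive pivots.
The rank is the number of nonzero pivots: 4.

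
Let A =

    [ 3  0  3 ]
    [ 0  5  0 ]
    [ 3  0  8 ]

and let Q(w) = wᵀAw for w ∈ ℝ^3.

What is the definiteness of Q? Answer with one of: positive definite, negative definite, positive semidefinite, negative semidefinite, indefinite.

Applying the same elementary operations to the rows and columns of A produces a congruent diagonal matrix with entries 3, 5, 5.
So there are 3 positive pivots.
Hence Q is positive definite.

positive definite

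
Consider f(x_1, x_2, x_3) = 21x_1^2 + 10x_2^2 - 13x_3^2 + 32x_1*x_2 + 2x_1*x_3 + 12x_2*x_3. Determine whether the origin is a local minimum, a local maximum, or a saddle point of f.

The Hessian at the origin is H = [[42, 32, 2], [32, 20, 12], [2, 12, -26]].
Applying the same elementary operations to the rows and columns of H produces a congruent diagonal matrix with entries 42, -92/21, -24/23.
So there are 1 positive, 2 negative pivots.
H is indefinite, so the origin is a saddle point.

saddle point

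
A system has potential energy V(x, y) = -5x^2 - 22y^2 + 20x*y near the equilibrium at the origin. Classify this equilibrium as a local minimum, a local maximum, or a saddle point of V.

The Hessian at the origin is H = [[-10, 20], [20, -44]].
det H = -10·-44 − (20)² = 40 > 0 and H[1,1] = -10 < 0, so H is negative definite.
Therefore the origin is a local maximum.

local maximum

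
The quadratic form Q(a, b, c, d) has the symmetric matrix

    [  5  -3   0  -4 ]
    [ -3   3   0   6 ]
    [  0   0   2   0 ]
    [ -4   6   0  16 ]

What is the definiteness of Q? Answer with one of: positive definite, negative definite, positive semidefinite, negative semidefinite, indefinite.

positive definite

Congruent diagonalization of A (simultaneous row and column reduction) yields pivots 5, 6/5, 2, 2.
That gives 4 positive pivots.
Hence Q is positive definite.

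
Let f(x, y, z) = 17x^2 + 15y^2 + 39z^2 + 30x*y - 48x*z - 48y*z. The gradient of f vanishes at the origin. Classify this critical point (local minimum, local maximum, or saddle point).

The Hessian at the origin is H = [[34, 30, -48], [30, 30, -48], [-48, -48, 78]].
An LDLᵀ factorisation of H has diagonal entries 34, 60/17, 6/5.
Counting signs: 3 positive.
H is positive definite, so the origin is a strict local minimum.

local minimum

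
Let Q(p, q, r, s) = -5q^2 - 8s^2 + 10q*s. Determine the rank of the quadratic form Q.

Write A = [[0, 0, 0, 0], [0, -5, 0, 5], [0, 0, 0, 0], [0, 5, 0, -8]].
Congruent diagonalization of A (simultaneous row and column reduction) yields pivots 0, -5, 0, -3.
That gives 2 negative, 2 zero pivots.
The rank is the number of nonzero pivots: 2.

2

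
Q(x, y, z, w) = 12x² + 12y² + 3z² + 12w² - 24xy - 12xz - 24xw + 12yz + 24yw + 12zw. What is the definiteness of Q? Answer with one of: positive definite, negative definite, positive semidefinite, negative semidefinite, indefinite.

positive semidefinite

The symmetric matrix is A = [[12, -12, -6, -12], [-12, 12, 6, 12], [-6, 6, 3, 6], [-12, 12, 6, 12]].
Congruent diagonalization of A (simultaneous row and column reduction) yields pivots 12, 0, 0, 0.
So there are 1 positive, 3 zero pivots.
Hence Q is positive semidefinite.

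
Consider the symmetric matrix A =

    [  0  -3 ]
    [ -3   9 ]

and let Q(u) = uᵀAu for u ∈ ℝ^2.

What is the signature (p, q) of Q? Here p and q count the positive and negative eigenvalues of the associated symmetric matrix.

(1, 1)

By Sylvester's law of inertia any congruent diagonalization of A has 1 positive, 1 negative and 0 zero entries.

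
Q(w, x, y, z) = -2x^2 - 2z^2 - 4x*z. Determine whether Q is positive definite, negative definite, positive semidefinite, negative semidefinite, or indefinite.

negative semidefinite

The symmetric matrix is A = [[0, 0, 0, 0], [0, -2, 0, -2], [0, 0, 0, 0], [0, -2, 0, -2]].
Applying the same elementary operations to the rows and columns of A produces a congruent diagonal matrix with entries 0, -2, 0, 0.
Counting signs: 1 negative, 3 zero.
Hence Q is negative semidefinite.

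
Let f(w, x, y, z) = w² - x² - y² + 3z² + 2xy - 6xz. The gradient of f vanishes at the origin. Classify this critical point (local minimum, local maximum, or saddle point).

The Hessian at the origin is H = [[2, 0, 0, 0], [0, -2, 2, -6], [0, 2, -2, 0], [0, -6, 0, 6]].
H is indefinite, so the origin is a saddle point.

saddle point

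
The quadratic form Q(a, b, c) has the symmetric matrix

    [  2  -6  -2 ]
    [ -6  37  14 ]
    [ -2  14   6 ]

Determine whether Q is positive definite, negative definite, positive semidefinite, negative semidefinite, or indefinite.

Leading principal minors: Δ_1 = 2, Δ_2 = 38, Δ_3 = 24.
All leading principal minors are positive, so by Sylvester's criterion Q is positive definite.

positive definite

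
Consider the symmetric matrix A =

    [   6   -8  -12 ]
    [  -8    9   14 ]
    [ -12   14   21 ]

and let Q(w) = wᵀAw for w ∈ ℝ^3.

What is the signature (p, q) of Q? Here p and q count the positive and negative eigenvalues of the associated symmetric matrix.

Row-reducing A symmetrically gives the diagonal entries 6, -5/3, -3/5.
So there are 1 positive, 2 negative pivots.

(1, 2)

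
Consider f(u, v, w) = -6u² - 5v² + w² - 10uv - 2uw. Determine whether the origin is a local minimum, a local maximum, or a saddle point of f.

The Hessian at the origin is H = [[-12, -10, -2], [-10, -10, 0], [-2, 0, 2]].
Row-reducing H symmetrically gives the diagonal entries -12, -5/3, 4.
That gives 1 positive, 2 negative pivots.
H is indefinite, so the origin is a saddle point.

saddle point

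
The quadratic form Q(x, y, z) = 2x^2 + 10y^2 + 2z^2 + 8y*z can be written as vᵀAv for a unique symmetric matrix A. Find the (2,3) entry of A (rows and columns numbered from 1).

The coefficient of y·z in Q is 8. For a symmetric A this equals A[2,3] + A[3,2] = 2·A[2,3].
So A[2,3] = 8/2 = 4.

4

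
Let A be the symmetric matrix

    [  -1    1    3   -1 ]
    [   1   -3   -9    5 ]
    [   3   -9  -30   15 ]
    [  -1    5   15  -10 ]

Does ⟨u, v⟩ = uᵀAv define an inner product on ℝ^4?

no

Leading principal minors: Δ_1 = -1, Δ_2 = 2, Δ_3 = -6, Δ_4 = 6.
The signs alternate starting with Δ_1 < 0, so by Sylvester's criterion Q is negative definite.
⟨·,·⟩ is an inner product exactly when A is positive definite.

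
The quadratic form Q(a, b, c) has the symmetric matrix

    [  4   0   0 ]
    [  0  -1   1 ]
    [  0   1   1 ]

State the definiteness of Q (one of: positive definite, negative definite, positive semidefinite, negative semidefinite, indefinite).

Symmetric row and column elimination reduces A to a congruent diagonal form with pivots 4, -1, 2.
So there are 2 positive, 1 negative pivots.
Hence Q is indefinite.

indefinite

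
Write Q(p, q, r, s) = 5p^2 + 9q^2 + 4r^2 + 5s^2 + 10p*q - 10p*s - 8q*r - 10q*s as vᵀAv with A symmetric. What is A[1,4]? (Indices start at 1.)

The coefficient of p·s in Q is -10. For a symmetric A this equals A[1,4] + A[4,1] = 2·A[1,4].
So A[1,4] = -10/2 = -5.

-5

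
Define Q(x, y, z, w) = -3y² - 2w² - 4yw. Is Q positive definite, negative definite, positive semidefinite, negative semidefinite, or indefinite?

negative semidefinite

Write A = [[0, 0, 0, 0], [0, -3, 0, -2], [0, 0, 0, 0], [0, -2, 0, -2]].
Row-reducing A symmetrically gives the diagonal entries 0, -3, 0, -2/3.
Counting signs: 2 negative, 2 zero.
Hence Q is negative semidefinite.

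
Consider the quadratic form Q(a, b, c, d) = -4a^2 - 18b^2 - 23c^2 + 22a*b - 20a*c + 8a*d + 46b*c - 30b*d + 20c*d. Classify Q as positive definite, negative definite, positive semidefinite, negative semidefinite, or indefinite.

The associated matrix is A = [[-4, 11, -10, 4], [11, -18, 23, -15], [-10, 23, -23, 10], [4, -15, 10, 0]].
Applying the same elementary operations to the rows and columns of A produces a congruent diagonal matrix with entries -4, 49/4, 17/49, -60/17.
So there are 2 positive, 2 negative pivots.
Hence Q is indefinite.

indefinite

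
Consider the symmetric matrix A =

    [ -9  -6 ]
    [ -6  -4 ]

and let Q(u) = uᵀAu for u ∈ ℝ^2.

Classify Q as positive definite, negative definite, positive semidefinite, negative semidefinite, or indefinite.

negative semidefinite

For the 2×2 matrix [[-9, -6], [-6, -4]]: det = -9·-4 − (-6)² = 0, trace = -13.
det = 0 so one eigenvalue is zero; the form is semidefinite with the sign of the trace.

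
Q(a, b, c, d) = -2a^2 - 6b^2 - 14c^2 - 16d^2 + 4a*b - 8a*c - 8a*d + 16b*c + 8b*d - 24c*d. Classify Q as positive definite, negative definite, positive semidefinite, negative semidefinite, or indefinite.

negative semidefinite

Write A = [[-2, 2, -4, -4], [2, -6, 8, 4], [-4, 8, -14, -12], [-4, 4, -12, -16]].
Symmetric row and column elimination reduces A to a congruent diagonal form with pivots -2, -4, -2, 0.
So there are 3 negative, 1 zero pivots.
Hence Q is negative semidefinite.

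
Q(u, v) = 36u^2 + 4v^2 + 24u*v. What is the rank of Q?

The associated matrix is A = [[36, 12], [12, 4]].
Symmetric row and column elimination reduces A to a congruent diagonal form with pivots 36, 0.
Counting signs: 1 positive, 1 zero.
The rank is the number of nonzero pivots: 1.

1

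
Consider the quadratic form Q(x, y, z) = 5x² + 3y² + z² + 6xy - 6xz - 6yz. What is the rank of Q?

3

Write A = [[5, 3, -3], [3, 3, -3], [-3, -3, 1]].
Congruent diagonalization of A (simultaneous row and column reduction) yields pivots 5, 6/5, -2.
That gives 2 positive, 1 negative pivots.
The rank is the number of nonzero pivots: 3.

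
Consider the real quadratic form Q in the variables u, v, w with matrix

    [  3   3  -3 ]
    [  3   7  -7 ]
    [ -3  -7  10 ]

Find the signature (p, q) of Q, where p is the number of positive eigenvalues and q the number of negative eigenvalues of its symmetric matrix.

Applying the same elementary operations to the rows and columns of A produces a congruent diagonal matrix with entries 3, 4, 3.
That gives 3 positive pivots.

(3, 0)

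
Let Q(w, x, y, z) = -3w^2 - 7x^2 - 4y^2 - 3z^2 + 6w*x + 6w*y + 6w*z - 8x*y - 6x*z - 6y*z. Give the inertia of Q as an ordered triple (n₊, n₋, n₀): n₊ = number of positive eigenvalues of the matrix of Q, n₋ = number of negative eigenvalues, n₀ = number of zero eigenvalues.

(0, 3, 1)

The symmetric matrix is A = [[-3, 3, 3, 3], [3, -7, -4, -3], [3, -4, -4, -3], [3, -3, -3, -3]].
Applying the same elementary operations to the rows and columns of A produces a congruent diagonal matrix with entries -3, -4, -3/4, 0.
That gives 3 negative, 1 zero pivots.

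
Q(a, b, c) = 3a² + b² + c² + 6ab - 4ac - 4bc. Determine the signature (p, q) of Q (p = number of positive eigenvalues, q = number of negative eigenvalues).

(1, 2)

The associated matrix is A = [[3, 3, -2], [3, 1, -2], [-2, -2, 1]].
An LDLᵀ factorisation of A has diagonal entries 3, -2, -1/3.
That gives 1 positive, 2 negative pivots.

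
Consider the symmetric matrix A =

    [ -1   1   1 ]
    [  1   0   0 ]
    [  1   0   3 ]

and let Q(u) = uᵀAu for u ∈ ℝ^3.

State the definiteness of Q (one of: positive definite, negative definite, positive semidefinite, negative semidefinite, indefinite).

indefinite

Applying the same elementary operations to the rows and columns of A produces a congruent diagonal matrix with entries -1, 1, 3.
So there are 2 positive, 1 negative pivots.
Hence Q is indefinite.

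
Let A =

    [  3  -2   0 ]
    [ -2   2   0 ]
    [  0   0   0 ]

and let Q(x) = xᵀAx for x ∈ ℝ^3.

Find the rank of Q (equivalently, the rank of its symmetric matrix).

Applying the same elementary operations to the rows and columns of A produces a congruent diagonal matrix with entries 3, 2/3, 0.
So there are 2 positive, 1 zero pivots.
The rank is the number of nonzero pivots: 2.

2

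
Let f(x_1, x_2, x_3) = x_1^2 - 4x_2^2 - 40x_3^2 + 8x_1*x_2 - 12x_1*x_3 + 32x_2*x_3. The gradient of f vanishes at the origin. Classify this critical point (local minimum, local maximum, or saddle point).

The Hessian at the origin is H = [[2, 8, -12], [8, -8, 32], [-12, 32, -80]].
An LDLᵀ factorisation of H has diagonal entries 2, -40, 8.
So there are 2 positive, 1 negative pivots.
H is indefinite, so the origin is a saddle point.

saddle point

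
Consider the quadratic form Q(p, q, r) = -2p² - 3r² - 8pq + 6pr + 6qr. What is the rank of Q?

3

The symmetric matrix is A = [[-2, -4, 3], [-4, 0, 3], [3, 3, -3]].
Row-reducing A symmetrically gives the diagonal entries -2, 8, 3/8.
So there are 2 positive, 1 negative pivots.
The rank is the number of nonzero pivots: 3.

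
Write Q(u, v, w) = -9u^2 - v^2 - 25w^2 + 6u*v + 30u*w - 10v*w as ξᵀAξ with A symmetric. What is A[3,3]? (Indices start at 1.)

The coefficient of w^2 in Q is -25, and that is exactly A[3,3].

-25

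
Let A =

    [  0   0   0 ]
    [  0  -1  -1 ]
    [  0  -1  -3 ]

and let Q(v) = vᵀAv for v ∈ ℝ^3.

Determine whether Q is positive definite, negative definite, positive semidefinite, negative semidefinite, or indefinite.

negative semidefinite

Symmetric row and column elimination reduces A to a congruent diagonal form with pivots 0, -1, -2.
So there are 2 negative, 1 zero pivots.
Hence Q is negative semidefinite.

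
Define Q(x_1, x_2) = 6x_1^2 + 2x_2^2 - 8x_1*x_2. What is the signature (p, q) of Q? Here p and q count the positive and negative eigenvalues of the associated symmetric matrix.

(1, 1)

The symmetric matrix is A = [[6, -4], [-4, 2]].
Applying the same elementary operations to the rows and columns of A produces a congruent diagonal matrix with entries 6, -2/3.
That gives 1 positive, 1 negative pivots.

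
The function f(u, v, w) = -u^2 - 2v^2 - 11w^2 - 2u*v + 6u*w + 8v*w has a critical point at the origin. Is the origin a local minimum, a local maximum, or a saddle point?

The Hessian at the origin is H = [[-2, -2, 6], [-2, -4, 8], [6, 8, -22]].
Congruent diagonalization of H (simultaneous row and column reduction) yields pivots -2, -2, -2.
So there are 3 negative pivots.
H is negative definite, so the origin is a strict local maximum.

local maximum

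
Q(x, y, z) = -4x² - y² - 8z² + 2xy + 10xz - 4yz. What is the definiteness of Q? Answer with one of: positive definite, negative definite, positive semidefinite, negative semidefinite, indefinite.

negative definite

Write A = [[-4, 1, 5], [1, -1, -2], [5, -2, -8]].
Row-reducing A symmetrically gives the diagonal entries -4, -3/4, -1.
So there are 3 negative pivots.
Hence Q is negative definite.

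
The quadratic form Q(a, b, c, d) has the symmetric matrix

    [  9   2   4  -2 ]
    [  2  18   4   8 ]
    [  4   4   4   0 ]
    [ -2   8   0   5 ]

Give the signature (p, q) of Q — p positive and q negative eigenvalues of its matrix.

(4, 0)

Congruent diagonalization of A (simultaneous row and column reduction) yields pivots 9, 158/9, 132/79, 3/11.
Counting signs: 4 positive.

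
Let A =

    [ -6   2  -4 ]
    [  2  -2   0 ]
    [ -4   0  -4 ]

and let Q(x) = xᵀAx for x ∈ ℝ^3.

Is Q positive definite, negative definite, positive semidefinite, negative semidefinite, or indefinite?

negative semidefinite

Symmetric row and column elimination reduces A to a congruent diagonal form with pivots -6, -4/3, 0.
Counting signs: 2 negative, 1 zero.
Hence Q is negative semidefinite.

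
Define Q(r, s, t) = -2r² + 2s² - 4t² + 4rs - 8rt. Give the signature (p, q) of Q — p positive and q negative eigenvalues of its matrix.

(1, 1)

Write A = [[-2, 2, -4], [2, 2, 0], [-4, 0, -4]].
Applying the same elementary operations to the rows and columns of A produces a congruent diagonal matrix with entries -2, 4, 0.
That gives 1 positive, 1 negative, 1 zero pivots.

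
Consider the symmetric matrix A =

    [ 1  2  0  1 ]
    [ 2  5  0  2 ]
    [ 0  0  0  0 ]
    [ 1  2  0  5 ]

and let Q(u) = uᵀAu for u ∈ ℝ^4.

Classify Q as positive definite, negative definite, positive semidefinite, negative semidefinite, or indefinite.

positive semidefinite

Symmetric row and column elimination reduces A to a congruent diagonal form with pivots 1, 1, 0, 4.
So there are 3 positive, 1 zero pivots.
Hence Q is positive semidefinite.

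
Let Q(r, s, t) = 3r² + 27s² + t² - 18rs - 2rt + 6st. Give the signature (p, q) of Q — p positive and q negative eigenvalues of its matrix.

The symmetric matrix is A = [[3, -9, -1], [-9, 27, 3], [-1, 3, 1]].
Applying the same elementary operations to the rows and columns of A produces a congruent diagonal matrix with entries 3, 0, 2/3.
That gives 2 positive, 1 zero pivots.

(2, 0)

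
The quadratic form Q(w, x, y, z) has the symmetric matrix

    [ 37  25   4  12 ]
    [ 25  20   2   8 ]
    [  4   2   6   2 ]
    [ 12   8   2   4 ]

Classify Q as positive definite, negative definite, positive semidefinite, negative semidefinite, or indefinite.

positive definite

Leading principal minors: Δ_1 = 37, Δ_2 = 115, Δ_3 = 622, Δ_4 = 12.
All leading principal minors are positive, so by Sylvester's criterion Q is positive definite.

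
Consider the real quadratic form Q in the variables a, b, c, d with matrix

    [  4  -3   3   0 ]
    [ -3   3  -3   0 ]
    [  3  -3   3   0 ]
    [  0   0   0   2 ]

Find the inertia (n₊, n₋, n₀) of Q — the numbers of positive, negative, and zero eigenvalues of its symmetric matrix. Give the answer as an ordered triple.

Congruent diagonalization of A (simultaneous row and column reduction) yields pivots 4, 3/4, 0, 2.
That gives 3 positive, 1 zero pivots.

(3, 0, 1)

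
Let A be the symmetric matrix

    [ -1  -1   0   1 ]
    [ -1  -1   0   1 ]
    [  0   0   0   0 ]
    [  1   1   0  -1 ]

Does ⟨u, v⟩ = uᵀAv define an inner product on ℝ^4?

Row-reducing A symmetrically gives the diagonal entries -1, 0, 0, 0.
Counting signs: 1 negative, 3 zero.
Hence Q is negative semidefinite.
⟨·,·⟩ is an inner product exactly when A is positive definite.

no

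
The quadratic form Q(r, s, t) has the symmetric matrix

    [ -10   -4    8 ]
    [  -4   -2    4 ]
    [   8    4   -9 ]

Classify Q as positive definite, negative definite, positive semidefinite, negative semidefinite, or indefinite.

Leading principal minors: Δ_1 = -10, Δ_2 = 4, Δ_3 = -4.
The signs alternate starting with Δ_1 < 0, so by Sylvester's criterion Q is negative definite.

negative definite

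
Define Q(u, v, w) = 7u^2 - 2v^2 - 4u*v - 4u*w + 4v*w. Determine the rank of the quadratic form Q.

Write A = [[7, -2, -2], [-2, -2, 2], [-2, 2, 0]].
Congruent diagonalization of A (simultaneous row and column reduction) yields pivots 7, -18/7, 2/9.
So there are 2 positive, 1 negative pivots.
The rank is the number of nonzero pivots: 3.

3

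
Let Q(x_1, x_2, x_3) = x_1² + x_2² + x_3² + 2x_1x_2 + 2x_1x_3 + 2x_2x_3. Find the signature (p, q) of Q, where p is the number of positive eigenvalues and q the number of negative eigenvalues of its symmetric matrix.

Write A = [[1, 1, 1], [1, 1, 1], [1, 1, 1]].
Applying the same elementary operations to the rows and columns of A produces a congruent diagonal matrix with entries 1, 0, 0.
Counting signs: 1 positive, 2 zero.

(1, 0)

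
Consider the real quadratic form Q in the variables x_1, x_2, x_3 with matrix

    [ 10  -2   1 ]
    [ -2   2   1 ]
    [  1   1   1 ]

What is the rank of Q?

2

Applying the same elementary operations to the rows and columns of A produces a congruent diagonal matrix with entries 10, 8/5, 0.
Counting signs: 2 positive, 1 zero.
The rank is the number of nonzero pivots: 2.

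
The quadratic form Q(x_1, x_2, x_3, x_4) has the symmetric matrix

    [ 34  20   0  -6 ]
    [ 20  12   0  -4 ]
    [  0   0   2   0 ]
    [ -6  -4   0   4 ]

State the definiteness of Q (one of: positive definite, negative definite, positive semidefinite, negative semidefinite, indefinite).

Leading principal minors: Δ_1 = 34, Δ_2 = 8, Δ_3 = 16, Δ_4 = 32.
All leading principal minors are positive, so by Sylvester's criterion Q is positive definite.

positive definite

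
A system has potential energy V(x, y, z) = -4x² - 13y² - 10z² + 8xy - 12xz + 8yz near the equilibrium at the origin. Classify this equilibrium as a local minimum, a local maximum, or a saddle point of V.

The Hessian at the origin is H = [[-8, 8, -12], [8, -26, 8], [-12, 8, -20]].
Congruent diagonalization of H (simultaneous row and column reduction) yields pivots -8, -18, -10/9.
So there are 3 negative pivots.
H is negative definite, so the origin is a strict local maximum.

local maximum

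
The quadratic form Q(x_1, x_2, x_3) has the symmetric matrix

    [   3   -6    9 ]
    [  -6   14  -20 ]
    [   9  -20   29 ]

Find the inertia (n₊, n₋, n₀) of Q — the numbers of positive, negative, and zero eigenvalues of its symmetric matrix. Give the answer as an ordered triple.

(2, 0, 1)

Applying the same elementary operations to the rows and columns of A produces a congruent diagonal matrix with entries 3, 2, 0.
Counting signs: 2 positive, 1 zero.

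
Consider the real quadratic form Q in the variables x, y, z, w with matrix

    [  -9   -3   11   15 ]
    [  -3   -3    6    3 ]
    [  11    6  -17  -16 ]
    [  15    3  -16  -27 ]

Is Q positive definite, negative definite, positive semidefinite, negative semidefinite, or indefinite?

negative semidefinite

Applying the same elementary operations to the rows and columns of A produces a congruent diagonal matrix with entries -9, -2, -5/6, 0.
So there are 3 negative, 1 zero pivots.
Hence Q is negative semidefinite.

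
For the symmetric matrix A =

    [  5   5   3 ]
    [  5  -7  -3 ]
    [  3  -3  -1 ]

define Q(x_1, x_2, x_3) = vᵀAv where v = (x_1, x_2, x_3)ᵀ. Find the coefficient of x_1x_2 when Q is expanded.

10

The coefficient of x_1x_2 is A[1,2] + A[2,1] = 2·5 = 10.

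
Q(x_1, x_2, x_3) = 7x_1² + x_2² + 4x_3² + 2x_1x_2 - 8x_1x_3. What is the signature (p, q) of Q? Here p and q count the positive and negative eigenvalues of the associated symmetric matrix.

(3, 0)

The associated matrix is A = [[7, 1, -4], [1, 1, 0], [-4, 0, 4]].
An LDLᵀ factorisation of A has diagonal entries 7, 6/7, 4/3.
That gives 3 positive pivots.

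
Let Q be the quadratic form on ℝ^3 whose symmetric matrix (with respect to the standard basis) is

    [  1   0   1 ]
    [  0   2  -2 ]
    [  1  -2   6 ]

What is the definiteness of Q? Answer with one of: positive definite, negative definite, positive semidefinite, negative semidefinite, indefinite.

positive definite

Leading principal minors: Δ_1 = 1, Δ_2 = 2, Δ_3 = 6.
All leading principal minors are positive, so by Sylvester's criterion Q is positive definite.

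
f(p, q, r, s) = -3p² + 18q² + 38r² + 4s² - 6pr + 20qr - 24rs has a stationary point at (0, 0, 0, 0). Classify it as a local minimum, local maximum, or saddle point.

The Hessian at the origin is H = [[-6, 0, -6, 0], [0, 36, 20, 0], [-6, 20, 76, -24], [0, 0, -24, 8]].
Applying the same elementary operations to the rows and columns of H produces a congruent diagonal matrix with entries -6, 36, 638/9, -40/319.
Counting signs: 2 positive, 2 negative.
H is indefinite, so the origin is a saddle point.

saddle point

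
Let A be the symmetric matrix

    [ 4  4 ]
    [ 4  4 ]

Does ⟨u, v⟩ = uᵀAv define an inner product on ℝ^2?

Row-reducing A symmetrically gives the diagonal entries 4, 0.
That gives 1 positive, 1 zero pivots.
Hence Q is positive semidefinite.
⟨·,·⟩ is an inner product exactly when A is positive definite.

no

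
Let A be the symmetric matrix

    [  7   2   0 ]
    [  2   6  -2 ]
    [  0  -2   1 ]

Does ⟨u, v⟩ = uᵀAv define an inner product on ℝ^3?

Symmetric row and column elimination reduces A to a congruent diagonal form with pivots 7, 38/7, 5/19.
That gives 3 positive pivots.
Hence Q is positive definite.
⟨·,·⟩ is an inner product exactly when A is positive definite.

yes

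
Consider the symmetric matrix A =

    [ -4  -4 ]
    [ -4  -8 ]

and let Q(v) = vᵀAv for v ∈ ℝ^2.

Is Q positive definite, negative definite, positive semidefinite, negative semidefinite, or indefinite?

Leading principal minors: Δ_1 = -4, Δ_2 = 16.
The signs alternate starting with Δ_1 < 0, so by Sylvester's criterion Q is negative definite.

negative definite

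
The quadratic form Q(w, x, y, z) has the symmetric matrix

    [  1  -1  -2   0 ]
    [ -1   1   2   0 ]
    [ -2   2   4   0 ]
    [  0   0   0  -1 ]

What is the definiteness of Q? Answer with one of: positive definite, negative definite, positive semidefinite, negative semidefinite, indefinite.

indefinite

Row-reducing A symmetrically gives the diagonal entries 1, 0, 0, -1.
So there are 1 positive, 1 negative, 2 zero pivots.
Hence Q is indefinite.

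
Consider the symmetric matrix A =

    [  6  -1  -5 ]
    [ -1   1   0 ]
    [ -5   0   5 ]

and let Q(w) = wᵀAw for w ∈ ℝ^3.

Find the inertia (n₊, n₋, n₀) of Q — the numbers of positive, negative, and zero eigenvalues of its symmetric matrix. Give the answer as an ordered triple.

(2, 0, 1)

Congruent diagonalization of A (simultaneous row and column reduction) yields pivots 6, 5/6, 0.
Counting signs: 2 positive, 1 zero.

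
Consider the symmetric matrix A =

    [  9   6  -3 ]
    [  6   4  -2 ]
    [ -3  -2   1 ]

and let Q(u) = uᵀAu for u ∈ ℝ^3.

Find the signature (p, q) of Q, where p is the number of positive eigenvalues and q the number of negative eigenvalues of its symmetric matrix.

Applying the same elementary operations to the rows and columns of A produces a congruent diagonal matrix with entries 9, 0, 0.
Counting signs: 1 positive, 2 zero.

(1, 0)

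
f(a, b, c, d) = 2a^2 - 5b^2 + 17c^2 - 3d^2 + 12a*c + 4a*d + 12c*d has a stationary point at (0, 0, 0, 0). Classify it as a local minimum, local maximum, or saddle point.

The Hessian at the origin is H = [[4, 0, 12, 4], [0, -10, 0, 0], [12, 0, 34, 12], [4, 0, 12, -6]].
Row-reducing H symmetrically gives the diagonal entries 4, -10, -2, -10.
Counting signs: 1 positive, 3 negative.
H is indefinite, so the origin is a saddle point.

saddle point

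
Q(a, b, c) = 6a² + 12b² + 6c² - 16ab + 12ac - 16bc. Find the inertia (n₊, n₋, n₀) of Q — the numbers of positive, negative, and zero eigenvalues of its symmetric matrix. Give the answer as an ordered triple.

The symmetric matrix is A = [[6, -8, 6], [-8, 12, -8], [6, -8, 6]].
Applying the same elementary operations to the rows and columns of A produces a congruent diagonal matrix with entries 6, 4/3, 0.
So there are 2 positive, 1 zero pivots.

(2, 0, 1)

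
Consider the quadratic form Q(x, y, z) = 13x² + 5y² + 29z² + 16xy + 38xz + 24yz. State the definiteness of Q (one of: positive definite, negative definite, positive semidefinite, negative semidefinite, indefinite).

Write A = [[13, 8, 19], [8, 5, 12], [19, 12, 29]].
Applying the same elementary operations to the rows and columns of A produces a congruent diagonal matrix with entries 13, 1/13, 0.
Counting signs: 2 positive, 1 zero.
Hence Q is positive semidefinite.

positive semidefinite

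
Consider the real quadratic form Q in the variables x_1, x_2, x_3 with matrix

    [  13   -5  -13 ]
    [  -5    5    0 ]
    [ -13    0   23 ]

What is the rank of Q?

3

Row-reducing A symmetrically gives the diagonal entries 13, 40/13, 15/8.
That gives 3 positive pivots.
The rank is the number of nonzero pivots: 3.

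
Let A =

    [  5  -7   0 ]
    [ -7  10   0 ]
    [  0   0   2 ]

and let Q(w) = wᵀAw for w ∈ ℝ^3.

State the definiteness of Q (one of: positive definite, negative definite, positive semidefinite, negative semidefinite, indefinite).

Congruent diagonalization of A (simultaneous row and column reduction) yields pivots 5, 1/5, 2.
That gives 3 positive pivots.
Hence Q is positive definite.

positive definite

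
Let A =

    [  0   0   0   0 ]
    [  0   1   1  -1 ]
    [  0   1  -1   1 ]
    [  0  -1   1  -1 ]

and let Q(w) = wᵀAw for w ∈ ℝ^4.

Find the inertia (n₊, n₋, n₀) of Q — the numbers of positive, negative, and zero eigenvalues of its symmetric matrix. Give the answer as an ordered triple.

(1, 1, 2)

Applying the same elementary operations to the rows and columns of A produces a congruent diagonal matrix with entries 0, 1, -2, 0.
So there are 1 positive, 1 negative, 2 zero pivots.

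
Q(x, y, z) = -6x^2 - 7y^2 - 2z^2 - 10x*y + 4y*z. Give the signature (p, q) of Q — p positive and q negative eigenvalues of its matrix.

The symmetric matrix is A = [[-6, -5, 0], [-5, -7, 2], [0, 2, -2]].
An LDLᵀ factorisation of A has diagonal entries -6, -17/6, -10/17.
That gives 3 negative pivots.

(0, 3)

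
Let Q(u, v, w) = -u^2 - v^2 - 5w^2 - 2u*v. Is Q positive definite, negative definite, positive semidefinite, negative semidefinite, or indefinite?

negative semidefinite

The symmetric matrix is A = [[-1, -1, 0], [-1, -1, 0], [0, 0, -5]].
Applying the same elementary operations to the rows and columns of A produces a congruent diagonal matrix with entries -1, 0, -5.
That gives 2 negative, 1 zero pivots.
Hence Q is negative semidefinite.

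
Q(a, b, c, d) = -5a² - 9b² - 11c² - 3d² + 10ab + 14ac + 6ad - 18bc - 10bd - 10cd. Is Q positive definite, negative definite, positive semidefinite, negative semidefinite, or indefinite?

The symmetric matrix is A = [[-5, 5, 7, 3], [5, -9, -9, -5], [7, -9, -11, -5], [3, -5, -5, -3]].
Congruent diagonalization of A (simultaneous row and column reduction) yields pivots -5, -4, -1/5, 0.
Counting signs: 3 negative, 1 zero.
Hence Q is negative semidefinite.

negative semidefinite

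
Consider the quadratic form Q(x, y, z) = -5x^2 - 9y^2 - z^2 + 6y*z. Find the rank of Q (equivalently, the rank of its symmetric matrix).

2

The associated matrix is A = [[-5, 0, 0], [0, -9, 3], [0, 3, -1]].
Applying the same elementary operations to the rows and columns of A produces a congruent diagonal matrix with entries -5, -9, 0.
That gives 2 negative, 1 zero pivots.
The rank is the number of nonzero pivots: 2.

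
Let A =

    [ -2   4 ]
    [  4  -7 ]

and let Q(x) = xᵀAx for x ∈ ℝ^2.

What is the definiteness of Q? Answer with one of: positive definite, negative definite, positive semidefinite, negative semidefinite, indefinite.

indefinite

An LDLᵀ factorisation of A has diagonal entries -2, 1.
Counting signs: 1 positive, 1 negative.
Hence Q is indefinite.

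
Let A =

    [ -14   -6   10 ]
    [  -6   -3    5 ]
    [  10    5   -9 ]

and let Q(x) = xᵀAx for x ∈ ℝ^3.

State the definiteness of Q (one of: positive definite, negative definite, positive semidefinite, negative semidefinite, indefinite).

Congruent diagonalization of A (simultaneous row and column reduction) yields pivots -14, -3/7, -2/3.
That gives 3 negative pivots.
Hence Q is negative definite.

negative definite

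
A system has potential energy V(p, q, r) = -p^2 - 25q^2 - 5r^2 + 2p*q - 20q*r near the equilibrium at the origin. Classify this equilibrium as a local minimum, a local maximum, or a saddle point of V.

The Hessian at the origin is H = [[-2, 2, 0], [2, -50, -20], [0, -20, -10]].
Symmetric row and column elimination reduces H to a congruent diagonal form with pivots -2, -48, -5/3.
That gives 3 negative pivots.
H is negative definite, so the origin is a strict local maximum.

local maximum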